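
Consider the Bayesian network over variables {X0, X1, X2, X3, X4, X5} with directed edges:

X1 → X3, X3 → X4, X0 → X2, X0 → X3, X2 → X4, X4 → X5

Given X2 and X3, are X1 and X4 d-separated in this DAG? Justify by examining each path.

There are 2 undirected paths between X1 and X4; checking each against the conditioning set {X2, X3}:
Path 1: X1 → X3 → X4
  X3 is a chain here and X3 is conditioned on, so the path is blocked at X3.
Path 2: X1 → X3 ← X0 → X2 → X4
  X2 is a chain here and X2 is conditioned on, so the path is blocked at X2.
Since every path is blocked, d-separation holds.

Yes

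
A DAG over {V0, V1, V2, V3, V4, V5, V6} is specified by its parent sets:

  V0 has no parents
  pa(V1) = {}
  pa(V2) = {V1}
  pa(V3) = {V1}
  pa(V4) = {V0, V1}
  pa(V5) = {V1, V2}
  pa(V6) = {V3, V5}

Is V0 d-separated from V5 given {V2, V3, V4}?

We examine all 3 paths between V0 and V5:
  1. V0 → V4 ← V1 → V5 — V4:collider[open]; V1:fork[open] ⇒ active
  2. V0 → V4 ← V1 → V2 → V5 — V4:collider[open]; V1:fork[open]; V2:chain[blocks] ⇒ blocked
  3. V0 → V4 ← V1 → V3 → V6 ← V5 — V4:collider[open]; V1:fork[open]; V3:chain[blocks]; V6:collider[blocks] ⇒ blocked
Since the path V0 → V4 ← V1 → V5 is active, V0 and V5 are not d-separated given {V2, V3, V4}.

No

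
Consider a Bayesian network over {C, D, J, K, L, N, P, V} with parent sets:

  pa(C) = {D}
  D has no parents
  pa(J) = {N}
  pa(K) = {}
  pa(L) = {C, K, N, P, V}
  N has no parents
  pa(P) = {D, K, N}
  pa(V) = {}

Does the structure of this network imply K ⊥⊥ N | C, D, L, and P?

6 paths connect K and N; each must be blocked for d-separation to hold:
Path 1: K → L ← N
  L is a collider and L is conditioned on, which opens it — no node blocks this path, so it is active.
Path 2: K → L ← C ← D → P ← N
  C is a chain here and C is conditioned on, so the path is blocked at C.
Path 3: K → L ← P ← N
  P is a chain here and P is conditioned on, so the path is blocked at P.
Path 4: K → P ← D → C → L ← N
  D is a fork here and D is conditioned on, so the path is blocked at D.
Path 5: K → P → L ← N
  P is a chain here and P is conditioned on, so the path is blocked at P.
Path 6: K → P ← N
  P is a collider and P is conditioned on, which opens it — no node blocks this path, so it is active.
Since the path K → L ← N is active, K and N are not d-separated given {C, D, L, P}.

No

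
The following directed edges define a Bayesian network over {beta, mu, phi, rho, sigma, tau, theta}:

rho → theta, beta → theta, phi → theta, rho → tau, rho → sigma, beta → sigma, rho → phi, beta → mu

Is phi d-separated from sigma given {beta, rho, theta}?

Yes — phi and sigma are d-separated given {beta, rho, theta}.

Enumerating the 4 paths from phi to sigma and testing each for blocking by {beta, rho, theta}:
  1. phi → theta ← beta → sigma — theta:collider[open]; beta:fork[blocks] ⇒ blocked
  2. phi → theta ← rho → sigma — theta:collider[open]; rho:fork[blocks] ⇒ blocked
  3. phi ← rho → theta ← beta → sigma — rho:fork[blocks]; theta:collider[open]; beta:fork[blocks] ⇒ blocked
  4. phi ← rho → sigma — rho:fork[blocks] ⇒ blocked
Every path is blocked, so phi and sigma are d-separated given {beta, rho, theta}.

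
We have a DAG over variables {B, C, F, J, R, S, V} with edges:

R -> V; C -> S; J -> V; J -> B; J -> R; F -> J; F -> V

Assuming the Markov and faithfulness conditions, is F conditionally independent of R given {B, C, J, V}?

We examine all 4 paths between F and R:
  1. F → J → R — J:chain[blocks] ⇒ blocked
  2. F → J → V ← R — J:chain[blocks]; V:collider[open] ⇒ blocked
  3. F → V ← R — V:collider[open] ⇒ active
  4. F → V ← J → R — V:collider[open]; J:fork[blocks] ⇒ blocked
At least one path is unblocked, so d-separation fails.

No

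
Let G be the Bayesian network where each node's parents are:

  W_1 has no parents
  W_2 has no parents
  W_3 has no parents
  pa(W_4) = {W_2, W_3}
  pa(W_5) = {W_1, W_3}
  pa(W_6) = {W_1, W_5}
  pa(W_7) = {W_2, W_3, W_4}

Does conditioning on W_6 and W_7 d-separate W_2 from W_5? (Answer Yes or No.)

No

There are 4 undirected paths between W_2 and W_5; checking each against the conditioning set {W_6, W_7}:
Path 1: W_2 → W_4 → W_7 ← W_3 → W_5
  W_4 is a chain and W_4 is not conditioned on; W_7 is a collider and W_7 is conditioned on, which opens it; W_3 is a fork and W_3 is not conditioned on — no node blocks this path, so it is active.
Path 2: W_2 → W_4 ← W_3 → W_5
  W_4 is a collider and its descendant W_7 is conditioned on, which opens it; W_3 is a fork and W_3 is not conditioned on — no node blocks this path, so it is active.
Path 3: W_2 → W_7 ← W_4 ← W_3 → W_5
  W_7 is a collider and W_7 is conditioned on, which opens it; W_4 is a chain and W_4 is not conditioned on; W_3 is a fork and W_3 is not conditioned on — no node blocks this path, so it is active.
Path 4: W_2 → W_7 ← W_3 → W_5
  W_7 is a collider and W_7 is conditioned on, which opens it; W_3 is a fork and W_3 is not conditioned on — no node blocks this path, so it is active.
Since the path W_2 → W_4 → W_7 ← W_3 → W_5 is active, W_2 and W_5 are not d-separated given {W_6, W_7}.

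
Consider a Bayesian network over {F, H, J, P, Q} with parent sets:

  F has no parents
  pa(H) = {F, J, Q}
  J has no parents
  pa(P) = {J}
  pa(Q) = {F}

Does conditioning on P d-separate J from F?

Enumerating the 2 paths from J to F and testing each for blocking by {P}:
Path 1: J → H ← Q ← F
  H is a collider here and neither H nor any of its descendants is conditioned on, so the collider stays closed — the path is blocked at H.
Path 2: J → H ← F
  H is a collider here and neither H nor any of its descendants is conditioned on, so the collider stays closed — the path is blocked at H.
Since every path is blocked, d-separation holds.

Yes — J and F are d-separated given {P}.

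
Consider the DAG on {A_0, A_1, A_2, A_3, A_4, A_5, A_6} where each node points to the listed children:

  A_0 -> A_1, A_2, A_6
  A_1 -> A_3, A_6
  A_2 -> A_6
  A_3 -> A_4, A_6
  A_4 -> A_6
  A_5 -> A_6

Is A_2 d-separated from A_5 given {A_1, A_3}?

There are 5 undirected paths between A_2 and A_5; checking each against the conditioning set {A_1, A_3}:
  1. A_2 ← A_0 → A_1 → A_3 → A_4 → A_6 ← A_5 — A_0:fork[open]; A_1:chain[blocks]; A_3:chain[blocks]; A_4:chain[open]; A_6:collider[blocks] ⇒ blocked
  2. A_2 ← A_0 → A_1 → A_3 → A_6 ← A_5 — A_0:fork[open]; A_1:chain[blocks]; A_3:chain[blocks]; A_6:collider[blocks] ⇒ blocked
  3. A_2 ← A_0 → A_1 → A_6 ← A_5 — A_0:fork[open]; A_1:chain[blocks]; A_6:collider[blocks] ⇒ blocked
  4. A_2 ← A_0 → A_6 ← A_5 — A_0:fork[open]; A_6:collider[blocks] ⇒ blocked
  5. A_2 → A_6 ← A_5 — A_6:collider[blocks] ⇒ blocked
Every path is blocked, so A_2 and A_5 are d-separated given {A_1, A_3}.

Yes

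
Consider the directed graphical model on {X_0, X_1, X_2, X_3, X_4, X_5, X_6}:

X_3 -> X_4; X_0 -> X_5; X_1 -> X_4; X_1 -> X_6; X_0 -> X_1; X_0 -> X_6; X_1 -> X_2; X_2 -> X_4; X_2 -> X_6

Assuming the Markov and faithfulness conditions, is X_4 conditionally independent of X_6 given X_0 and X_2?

No

Enumerating the 6 paths from X_4 to X_6 and testing each for blocking by {X_0, X_2}:
Path 1: X_4 ← X_1 ← X_0 → X_6
  X_0 is a fork here and X_0 is conditioned on, so the path is blocked at X_0.
Path 2: X_4 ← X_1 → X_6
  X_1 is a fork and X_1 is not conditioned on — no node blocks this path, so it is active.
Path 3: X_4 ← X_1 → X_2 → X_6
  X_2 is a chain here and X_2 is conditioned on, so the path is blocked at X_2.
Path 4: X_4 ← X_2 → X_6
  X_2 is a fork here and X_2 is conditioned on, so the path is blocked at X_2.
Path 5: X_4 ← X_2 ← X_1 ← X_0 → X_6
  X_2 is a chain here and X_2 is conditioned on, so the path is blocked at X_2.
Path 6: X_4 ← X_2 ← X_1 → X_6
  X_2 is a chain here and X_2 is conditioned on, so the path is blocked at X_2.
Since the path X_4 ← X_1 → X_6 is active, X_4 and X_6 are not d-separated given {X_0, X_2}.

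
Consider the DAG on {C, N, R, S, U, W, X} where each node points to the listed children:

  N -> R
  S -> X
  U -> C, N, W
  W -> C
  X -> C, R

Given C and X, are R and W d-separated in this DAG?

No

We examine all 4 paths between R and W:
Path 1: R ← X → C ← W
  X is a fork here and X is conditioned on, so the path is blocked at X.
Path 2: R ← X → C ← U → W
  X is a fork here and X is conditioned on, so the path is blocked at X.
Path 3: R ← N ← U → W
  N is a chain and N is not conditioned on; U is a fork and U is not conditioned on — no node blocks this path, so it is active.
Path 4: R ← N ← U → C ← W
  N is a chain and N is not conditioned on; U is a fork and U is not conditioned on; C is a collider and C is conditioned on, which opens it — no node blocks this path, so it is active.
Because an active path exists, R and W are not d-separated.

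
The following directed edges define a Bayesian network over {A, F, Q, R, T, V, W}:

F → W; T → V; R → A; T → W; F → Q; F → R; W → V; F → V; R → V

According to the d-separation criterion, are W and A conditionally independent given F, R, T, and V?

We examine all 6 paths between W and A:
Path 1: W → V ← R → A
  R is a fork here and R is conditioned on, so the path is blocked at R.
Path 2: W → V ← F → R → A
  F is a fork here and F is conditioned on, so the path is blocked at F.
Path 3: W ← T → V ← R → A
  T is a fork here and T is conditioned on, so the path is blocked at T.
Path 4: W ← T → V ← F → R → A
  T is a fork here and T is conditioned on, so the path is blocked at T.
Path 5: W ← F → V ← R → A
  F is a fork here and F is conditioned on, so the path is blocked at F.
Path 6: W ← F → R → A
  F is a fork here and F is conditioned on, so the path is blocked at F.
All paths are blocked; W ⊥ A | {F, R, T, V} holds.

Yes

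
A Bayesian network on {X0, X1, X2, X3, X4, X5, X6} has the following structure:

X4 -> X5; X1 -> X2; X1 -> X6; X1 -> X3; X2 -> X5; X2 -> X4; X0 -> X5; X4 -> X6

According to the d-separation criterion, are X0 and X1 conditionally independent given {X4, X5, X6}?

There are 4 undirected paths between X0 and X1; checking each against the conditioning set {X4, X5, X6}:
Path 1: X0 → X5 ← X4 → X6 ← X1
  X4 is a fork here and X4 is conditioned on, so the path is blocked at X4.
Path 2: X0 → X5 ← X4 ← X2 ← X1
  X4 is a chain here and X4 is conditioned on, so the path is blocked at X4.
Path 3: X0 → X5 ← X2 ← X1
  X5 is a collider and X5 is conditioned on, which opens it; X2 is a chain and X2 is not conditioned on — no node blocks this path, so it is active.
Path 4: X0 → X5 ← X2 → X4 → X6 ← X1
  X4 is a chain here and X4 is conditioned on, so the path is blocked at X4.
Since the path X0 → X5 ← X2 ← X1 is active, X0 and X1 are not d-separated given {X4, X5, X6}.

No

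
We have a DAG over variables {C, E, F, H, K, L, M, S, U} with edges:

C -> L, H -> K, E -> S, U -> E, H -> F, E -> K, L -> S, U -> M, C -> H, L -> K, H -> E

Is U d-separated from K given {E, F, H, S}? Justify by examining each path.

We examine all 5 paths between U and K:
  1. U → E → K — E:chain[blocks] ⇒ blocked
  2. U → E ← H → K — E:collider[open]; H:fork[blocks] ⇒ blocked
  3. U → E ← H ← C → L → K — E:collider[open]; H:chain[blocks]; C:fork[open]; L:chain[open] ⇒ blocked
  4. U → E → S ← L → K — E:chain[blocks]; S:collider[open]; L:fork[open] ⇒ blocked
  5. U → E → S ← L ← C → H → K — E:chain[blocks]; S:collider[open]; L:chain[open]; C:fork[open]; H:chain[blocks] ⇒ blocked
All paths are blocked; U ⊥ K | {E, F, H, S} holds.

Yes — U and K are d-separated given {E, F, H, S}.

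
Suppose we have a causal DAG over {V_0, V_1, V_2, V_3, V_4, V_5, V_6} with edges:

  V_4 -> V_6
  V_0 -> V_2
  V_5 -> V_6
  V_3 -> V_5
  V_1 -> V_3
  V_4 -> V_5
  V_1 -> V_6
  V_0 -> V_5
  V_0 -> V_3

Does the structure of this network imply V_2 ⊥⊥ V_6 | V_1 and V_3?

We examine all 6 paths between V_2 and V_6:
  1. V_2 ← V_0 → V_5 ← V_4 → V_6 — V_0:fork[open]; V_5:collider[blocks]; V_4:fork[open] ⇒ blocked
  2. V_2 ← V_0 → V_5 ← V_3 ← V_1 → V_6 — V_0:fork[open]; V_5:collider[blocks]; V_3:chain[blocks]; V_1:fork[blocks] ⇒ blocked
  3. V_2 ← V_0 → V_5 → V_6 — V_0:fork[open]; V_5:chain[open] ⇒ active
  4. V_2 ← V_0 → V_3 → V_5 ← V_4 → V_6 — V_0:fork[open]; V_3:chain[blocks]; V_5:collider[blocks]; V_4:fork[open] ⇒ blocked
  5. V_2 ← V_0 → V_3 → V_5 → V_6 — V_0:fork[open]; V_3:chain[blocks]; V_5:chain[open] ⇒ blocked
  6. V_2 ← V_0 → V_3 ← V_1 → V_6 — V_0:fork[open]; V_3:collider[open]; V_1:fork[blocks] ⇒ blocked
Since the path V_2 ← V_0 → V_5 → V_6 is active, V_2 and V_6 are not d-separated given {V_1, V_3}.

No — V_2 and V_6 are not d-separated given {V_1, V_3}.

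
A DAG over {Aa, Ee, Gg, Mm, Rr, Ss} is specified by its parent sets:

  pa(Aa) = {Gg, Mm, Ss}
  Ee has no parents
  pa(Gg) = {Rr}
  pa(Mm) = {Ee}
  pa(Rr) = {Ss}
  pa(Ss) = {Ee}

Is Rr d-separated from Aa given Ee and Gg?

No

There are 3 undirected paths between Rr and Aa; checking each against the conditioning set {Ee, Gg}:
Path 1: Rr → Gg → Aa
  Gg is a chain here and Gg is conditioned on, so the path is blocked at Gg.
Path 2: Rr ← Ss → Aa
  Ss is a fork and Ss is not conditioned on — no node blocks this path, so it is active.
Path 3: Rr ← Ss ← Ee → Mm → Aa
  Ee is a fork here and Ee is conditioned on, so the path is blocked at Ee.
Since the path Rr ← Ss → Aa is active, Rr and Aa are not d-separated given {Ee, Gg}.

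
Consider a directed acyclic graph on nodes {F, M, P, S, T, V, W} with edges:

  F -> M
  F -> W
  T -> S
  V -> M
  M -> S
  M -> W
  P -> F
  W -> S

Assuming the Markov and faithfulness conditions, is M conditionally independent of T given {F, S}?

No

Enumerating the 3 paths from M to T and testing each for blocking by {F, S}:
Path 1: M → W → S ← T
  W is a chain and W is not conditioned on; S is a collider and S is conditioned on, which opens it — no node blocks this path, so it is active.
Path 2: M ← F → W → S ← T
  F is a fork here and F is conditioned on, so the path is blocked at F.
Path 3: M → S ← T
  S is a collider and S is conditioned on, which opens it — no node blocks this path, so it is active.
Because an active path exists, M and T are not d-separated.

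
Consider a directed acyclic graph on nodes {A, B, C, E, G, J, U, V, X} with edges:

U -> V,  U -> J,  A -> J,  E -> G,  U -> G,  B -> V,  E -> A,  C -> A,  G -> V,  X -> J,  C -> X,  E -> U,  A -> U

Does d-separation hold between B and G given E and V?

No

6 paths connect B and G; each must be blocked for d-separation to hold:
Path 1: B → V ← G
  V is a collider and V is conditioned on, which opens it — no node blocks this path, so it is active.
Path 2: B → V ← U ← E → G
  E is a fork here and E is conditioned on, so the path is blocked at E.
Path 3: B → V ← U → J ← X ← C → A ← E → G
  J is a collider here and neither J nor any of its descendants is conditioned on, so the collider stays closed — the path is blocked at J.
Path 4: B → V ← U → J ← A ← E → G
  J is a collider here and neither J nor any of its descendants is conditioned on, so the collider stays closed — the path is blocked at J.
Path 5: B → V ← U ← A ← E → G
  E is a fork here and E is conditioned on, so the path is blocked at E.
Path 6: B → V ← U → G
  V is a collider and V is conditioned on, which opens it; U is a fork and U is not conditioned on — no node blocks this path, so it is active.
Since the path B → V ← G is active, B and G are not d-separated given {E, V}.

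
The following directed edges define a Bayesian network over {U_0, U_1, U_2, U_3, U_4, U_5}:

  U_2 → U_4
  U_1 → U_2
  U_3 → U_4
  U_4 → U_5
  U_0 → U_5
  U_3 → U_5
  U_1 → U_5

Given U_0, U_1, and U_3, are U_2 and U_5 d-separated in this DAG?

Enumerating the 3 paths from U_2 to U_5 and testing each for blocking by {U_0, U_1, U_3}:
Path 1: U_2 → U_4 → U_5
  U_4 is a chain and U_4 is not conditioned on — no node blocks this path, so it is active.
Path 2: U_2 → U_4 ← U_3 → U_5
  U_4 is a collider here and neither U_4 nor any of its descendants is conditioned on, so the collider stays closed — the path is blocked at U_4.
Path 3: U_2 ← U_1 → U_5
  U_1 is a fork here and U_1 is conditioned on, so the path is blocked at U_1.
At least one path is unblocked, so d-separation fails.

No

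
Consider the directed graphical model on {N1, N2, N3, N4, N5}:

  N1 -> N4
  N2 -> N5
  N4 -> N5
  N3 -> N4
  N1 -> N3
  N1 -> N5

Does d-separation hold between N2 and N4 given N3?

3 paths connect N2 and N4; each must be blocked for d-separation to hold:
Path 1: N2 → N5 ← N4
  N5 is a collider here and neither N5 nor any of its descendants is conditioned on, so the collider stays closed — the path is blocked at N5.
Path 2: N2 → N5 ← N1 → N4
  N5 is a collider here and neither N5 nor any of its descendants is conditioned on, so the collider stays closed — the path is blocked at N5.
Path 3: N2 → N5 ← N1 → N3 → N4
  N5 is a collider here and neither N5 nor any of its descendants is conditioned on, so the collider stays closed — the path is blocked at N5.
Since every path is blocked, d-separation holds.

Yes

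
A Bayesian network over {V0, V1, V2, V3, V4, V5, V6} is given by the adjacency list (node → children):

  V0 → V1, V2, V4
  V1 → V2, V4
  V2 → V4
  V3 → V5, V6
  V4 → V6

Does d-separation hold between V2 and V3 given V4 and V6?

Enumerating the 5 paths from V2 to V3 and testing each for blocking by {V4, V6}:
Path 1: V2 → V4 → V6 ← V3
  V4 is a chain here and V4 is conditioned on, so the path is blocked at V4.
Path 2: V2 ← V0 → V4 → V6 ← V3
  V4 is a chain here and V4 is conditioned on, so the path is blocked at V4.
Path 3: V2 ← V0 → V1 → V4 → V6 ← V3
  V4 is a chain here and V4 is conditioned on, so the path is blocked at V4.
Path 4: V2 ← V1 → V4 → V6 ← V3
  V4 is a chain here and V4 is conditioned on, so the path is blocked at V4.
Path 5: V2 ← V1 ← V0 → V4 → V6 ← V3
  V4 is a chain here and V4 is conditioned on, so the path is blocked at V4.
Every path is blocked, so V2 and V3 are d-separated given {V4, V6}.

Yes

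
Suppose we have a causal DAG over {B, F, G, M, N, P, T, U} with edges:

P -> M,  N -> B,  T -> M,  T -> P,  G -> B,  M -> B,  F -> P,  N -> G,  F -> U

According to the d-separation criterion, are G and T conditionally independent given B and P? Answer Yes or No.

No

4 paths connect G and T; each must be blocked for d-separation to hold:
  1. G → B ← M ← T — B:collider[open]; M:chain[open] ⇒ active
  2. G → B ← M ← P ← T — B:collider[open]; M:chain[open]; P:chain[blocks] ⇒ blocked
  3. G ← N → B ← M ← T — N:fork[open]; B:collider[open]; M:chain[open] ⇒ active
  4. G ← N → B ← M ← P ← T — N:fork[open]; B:collider[open]; M:chain[open]; P:chain[blocks] ⇒ blocked
At least one path is unblocked, so d-separation fails.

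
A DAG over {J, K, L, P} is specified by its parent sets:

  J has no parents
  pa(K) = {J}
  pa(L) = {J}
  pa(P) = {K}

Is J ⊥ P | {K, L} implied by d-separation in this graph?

Yes

Only one path connects J and P:
Path 1: J → K → P
  K is a chain here and K is conditioned on, so the path is blocked at K.
All paths are blocked; J ⊥ P | {K, L} holds.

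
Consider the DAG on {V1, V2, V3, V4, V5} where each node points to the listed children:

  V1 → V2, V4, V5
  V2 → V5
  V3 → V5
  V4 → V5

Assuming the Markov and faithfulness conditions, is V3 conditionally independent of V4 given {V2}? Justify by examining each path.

Yes — V3 and V4 are d-separated given {V2}.

We examine all 3 paths between V3 and V4:
Path 1: V3 → V5 ← V2 ← V1 → V4
  V5 is a collider here and neither V5 nor any of its descendants is conditioned on, so the collider stays closed — the path is blocked at V5.
Path 2: V3 → V5 ← V4
  V5 is a collider here and neither V5 nor any of its descendants is conditioned on, so the collider stays closed — the path is blocked at V5.
Path 3: V3 → V5 ← V1 → V4
  V5 is a collider here and neither V5 nor any of its descendants is conditioned on, so the collider stays closed — the path is blocked at V5.
Since every path is blocked, d-separation holds.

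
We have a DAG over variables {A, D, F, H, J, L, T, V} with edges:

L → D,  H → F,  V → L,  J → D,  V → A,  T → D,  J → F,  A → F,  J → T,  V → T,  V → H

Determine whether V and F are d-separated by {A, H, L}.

Yes

We examine all 6 paths between V and F:
Path 1: V → L → D ← J → F
  L is a chain here and L is conditioned on, so the path is blocked at L.
Path 2: V → L → D ← T ← J → F
  L is a chain here and L is conditioned on, so the path is blocked at L.
Path 3: V → A → F
  A is a chain here and A is conditioned on, so the path is blocked at A.
Path 4: V → T ← J → F
  T is a collider here and neither T nor any of its descendants is conditioned on, so the collider stays closed — the path is blocked at T.
Path 5: V → T → D ← J → F
  D is a collider here and neither D nor any of its descendants is conditioned on, so the collider stays closed — the path is blocked at D.
Path 6: V → H → F
  H is a chain here and H is conditioned on, so the path is blocked at H.
All paths are blocked; V ⊥ F | {A, H, L} holds.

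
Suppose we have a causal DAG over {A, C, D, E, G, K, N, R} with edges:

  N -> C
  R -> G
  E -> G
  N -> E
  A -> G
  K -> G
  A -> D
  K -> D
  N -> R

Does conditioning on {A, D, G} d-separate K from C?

No — K and C are not d-separated given {A, D, G}.

4 paths connect K and C; each must be blocked for d-separation to hold:
Path 1: K → G ← R ← N → C
  G is a collider and G is conditioned on, which opens it; R is a chain and R is not conditioned on; N is a fork and N is not conditioned on — no node blocks this path, so it is active.
Path 2: K → G ← E ← N → C
  G is a collider and G is conditioned on, which opens it; E is a chain and E is not conditioned on; N is a fork and N is not conditioned on — no node blocks this path, so it is active.
Path 3: K → D ← A → G ← R ← N → C
  A is a fork here and A is conditioned on, so the path is blocked at A.
Path 4: K → D ← A → G ← E ← N → C
  A is a fork here and A is conditioned on, so the path is blocked at A.
Because an active path exists, K and C are not d-separated.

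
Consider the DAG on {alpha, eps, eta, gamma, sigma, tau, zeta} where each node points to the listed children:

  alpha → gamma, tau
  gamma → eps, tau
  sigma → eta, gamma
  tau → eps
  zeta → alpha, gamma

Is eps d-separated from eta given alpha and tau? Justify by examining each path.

We examine all 4 paths between eps and eta:
Path 1: eps ← tau ← alpha ← zeta → gamma ← sigma → eta
  tau is a chain here and tau is conditioned on, so the path is blocked at tau.
Path 2: eps ← tau ← alpha → gamma ← sigma → eta
  tau is a chain here and tau is conditioned on, so the path is blocked at tau.
Path 3: eps ← tau ← gamma ← sigma → eta
  tau is a chain here and tau is conditioned on, so the path is blocked at tau.
Path 4: eps ← gamma ← sigma → eta
  gamma is a chain and gamma is not conditioned on; sigma is a fork and sigma is not conditioned on — no node blocks this path, so it is active.
Since the path eps ← gamma ← sigma → eta is active, eps and eta are not d-separated given {alpha, tau}.

No — eps and eta are not d-separated given {alpha, tau}.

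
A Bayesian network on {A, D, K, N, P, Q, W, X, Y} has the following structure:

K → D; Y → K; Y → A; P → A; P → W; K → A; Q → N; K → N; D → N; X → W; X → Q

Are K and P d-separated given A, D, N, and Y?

No

There are 4 undirected paths between K and P; checking each against the conditioning set {A, D, N, Y}:
Path 1: K → N ← Q ← X → W ← P
  W is a collider here and neither W nor any of its descendants is conditioned on, so the collider stays closed — the path is blocked at W.
Path 2: K → D → N ← Q ← X → W ← P
  D is a chain here and D is conditioned on, so the path is blocked at D.
Path 3: K ← Y → A ← P
  Y is a fork here and Y is conditioned on, so the path is blocked at Y.
Path 4: K → A ← P
  A is a collider and A is conditioned on, which opens it — no node blocks this path, so it is active.
Because an active path exists, K and P are not d-separated.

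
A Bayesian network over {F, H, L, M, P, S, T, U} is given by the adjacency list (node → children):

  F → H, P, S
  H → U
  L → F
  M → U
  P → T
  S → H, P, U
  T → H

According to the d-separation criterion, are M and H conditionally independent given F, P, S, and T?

6 paths connect M and H; each must be blocked for d-separation to hold:
Path 1: M → U ← S → P ← F → H
  U is a collider here and neither U nor any of its descendants is conditioned on, so the collider stays closed — the path is blocked at U.
Path 2: M → U ← S → P → T → H
  U is a collider here and neither U nor any of its descendants is conditioned on, so the collider stays closed — the path is blocked at U.
Path 3: M → U ← S ← F → P → T → H
  U is a collider here and neither U nor any of its descendants is conditioned on, so the collider stays closed — the path is blocked at U.
Path 4: M → U ← S ← F → H
  U is a collider here and neither U nor any of its descendants is conditioned on, so the collider stays closed — the path is blocked at U.
Path 5: M → U ← S → H
  U is a collider here and neither U nor any of its descendants is conditioned on, so the collider stays closed — the path is blocked at U.
Path 6: M → U ← H
  U is a collider here and neither U nor any of its descendants is conditioned on, so the collider stays closed — the path is blocked at U.
Every path is blocked, so M and H are d-separated given {F, P, S, T}.

Yes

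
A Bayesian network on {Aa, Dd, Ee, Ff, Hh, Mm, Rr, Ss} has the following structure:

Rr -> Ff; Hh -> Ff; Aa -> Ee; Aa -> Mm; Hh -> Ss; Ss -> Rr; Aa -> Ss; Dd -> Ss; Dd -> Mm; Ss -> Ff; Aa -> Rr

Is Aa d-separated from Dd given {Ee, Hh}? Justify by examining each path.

5 paths connect Aa and Dd; each must be blocked for d-separation to hold:
  1. Aa → Mm ← Dd — Mm:collider[blocks] ⇒ blocked
  2. Aa → Ss ← Dd — Ss:collider[blocks] ⇒ blocked
  3. Aa → Rr → Ff ← Hh → Ss ← Dd — Rr:chain[open]; Ff:collider[blocks]; Hh:fork[blocks]; Ss:collider[blocks] ⇒ blocked
  4. Aa → Rr → Ff ← Ss ← Dd — Rr:chain[open]; Ff:collider[blocks]; Ss:chain[open] ⇒ blocked
  5. Aa → Rr ← Ss ← Dd — Rr:collider[blocks]; Ss:chain[open] ⇒ blocked
Since every path is blocked, d-separation holds.

Yes — Aa and Dd are d-separated given {Ee, Hh}.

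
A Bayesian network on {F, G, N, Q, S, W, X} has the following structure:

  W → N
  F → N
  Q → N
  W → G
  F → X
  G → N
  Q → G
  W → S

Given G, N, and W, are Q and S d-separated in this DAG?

Yes

We examine all 4 paths between Q and S:
Path 1: Q → G → N ← W → S
  G is a chain here and G is conditioned on, so the path is blocked at G.
Path 2: Q → G ← W → S
  W is a fork here and W is conditioned on, so the path is blocked at W.
Path 3: Q → N ← G ← W → S
  G is a chain here and G is conditioned on, so the path is blocked at G.
Path 4: Q → N ← W → S
  W is a fork here and W is conditioned on, so the path is blocked at W.
Every path is blocked, so Q and S are d-separated given {G, N, W}.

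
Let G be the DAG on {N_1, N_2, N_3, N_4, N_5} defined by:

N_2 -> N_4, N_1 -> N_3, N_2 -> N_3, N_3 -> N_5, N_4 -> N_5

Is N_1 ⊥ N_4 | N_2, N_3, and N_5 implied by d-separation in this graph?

Yes

2 paths connect N_1 and N_4; each must be blocked for d-separation to hold:
  1. N_1 → N_3 → N_5 ← N_4 — N_3:chain[blocks]; N_5:collider[open] ⇒ blocked
  2. N_1 → N_3 ← N_2 → N_4 — N_3:collider[open]; N_2:fork[blocks] ⇒ blocked
All paths are blocked; N_1 ⊥ N_4 | {N_2, N_3, N_5} holds.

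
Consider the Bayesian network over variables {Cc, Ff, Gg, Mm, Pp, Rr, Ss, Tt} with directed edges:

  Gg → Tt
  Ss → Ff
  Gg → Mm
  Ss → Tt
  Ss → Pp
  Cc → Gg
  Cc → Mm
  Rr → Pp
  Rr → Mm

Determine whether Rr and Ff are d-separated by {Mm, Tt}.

No — Rr and Ff are not d-separated given {Mm, Tt}.

3 paths connect Rr and Ff; each must be blocked for d-separation to hold:
  1. Rr → Pp ← Ss → Ff — Pp:collider[blocks]; Ss:fork[open] ⇒ blocked
  2. Rr → Mm ← Gg → Tt ← Ss → Ff — Mm:collider[open]; Gg:fork[open]; Tt:collider[open]; Ss:fork[open] ⇒ active
  3. Rr → Mm ← Cc → Gg → Tt ← Ss → Ff — Mm:collider[open]; Cc:fork[open]; Gg:chain[open]; Tt:collider[open]; Ss:fork[open] ⇒ active
Since the path Rr → Mm ← Gg → Tt ← Ss → Ff is active, Rr and Ff are not d-separated given {Mm, Tt}.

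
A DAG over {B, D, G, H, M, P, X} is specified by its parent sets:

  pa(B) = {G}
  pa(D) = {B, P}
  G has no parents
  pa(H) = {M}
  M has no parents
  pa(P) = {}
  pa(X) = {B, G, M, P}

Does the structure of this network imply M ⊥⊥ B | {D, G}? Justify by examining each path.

Yes

3 paths connect M and B; each must be blocked for d-separation to hold:
Path 1: M → X ← B
  X is a collider here and neither X nor any of its descendants is conditioned on, so the collider stays closed — the path is blocked at X.
Path 2: M → X ← P → D ← B
  X is a collider here and neither X nor any of its descendants is conditioned on, so the collider stays closed — the path is blocked at X.
Path 3: M → X ← G → B
  X is a collider here and neither X nor any of its descendants is conditioned on, so the collider stays closed — the path is blocked at X.
Every path is blocked, so M and B are d-separated given {D, G}.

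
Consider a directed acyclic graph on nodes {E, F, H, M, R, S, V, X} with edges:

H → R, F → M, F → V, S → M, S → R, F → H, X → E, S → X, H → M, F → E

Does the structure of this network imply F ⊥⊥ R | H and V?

Yes

We examine all 6 paths between F and R:
Path 1: F → M ← S → R
  M is a collider here and neither M nor any of its descendants is conditioned on, so the collider stays closed — the path is blocked at M.
Path 2: F → M ← H → R
  M is a collider here and neither M nor any of its descendants is conditioned on, so the collider stays closed — the path is blocked at M.
Path 3: F → E ← X ← S → M ← H → R
  E is a collider here and neither E nor any of its descendants is conditioned on, so the collider stays closed — the path is blocked at E.
Path 4: F → E ← X ← S → R
  E is a collider here and neither E nor any of its descendants is conditioned on, so the collider stays closed — the path is blocked at E.
Path 5: F → H → M ← S → R
  H is a chain here and H is conditioned on, so the path is blocked at H.
Path 6: F → H → R
  H is a chain here and H is conditioned on, so the path is blocked at H.
All paths are blocked; F ⊥ R | {H, V} holds.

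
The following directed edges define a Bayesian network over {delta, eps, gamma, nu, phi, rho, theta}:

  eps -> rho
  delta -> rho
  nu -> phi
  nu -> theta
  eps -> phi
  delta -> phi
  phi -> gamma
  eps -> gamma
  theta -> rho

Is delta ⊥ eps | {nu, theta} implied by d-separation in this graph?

Yes — delta and eps are d-separated given {nu, theta}.

There are 6 undirected paths between delta and eps; checking each against the conditioning set {nu, theta}:
Path 1: delta → rho ← eps
  rho is a collider here and neither rho nor any of its descendants is conditioned on, so the collider stays closed — the path is blocked at rho.
Path 2: delta → rho ← theta ← nu → phi ← eps
  rho is a collider here and neither rho nor any of its descendants is conditioned on, so the collider stays closed — the path is blocked at rho.
Path 3: delta → rho ← theta ← nu → phi → gamma ← eps
  rho is a collider here and neither rho nor any of its descendants is conditioned on, so the collider stays closed — the path is blocked at rho.
Path 4: delta → phi ← nu → theta → rho ← eps
  phi is a collider here and neither phi nor any of its descendants is conditioned on, so the collider stays closed — the path is blocked at phi.
Path 5: delta → phi ← eps
  phi is a collider here and neither phi nor any of its descendants is conditioned on, so the collider stays closed — the path is blocked at phi.
Path 6: delta → phi → gamma ← eps
  gamma is a collider here and neither gamma nor any of its descendants is conditioned on, so the collider stays closed — the path is blocked at gamma.
All paths are blocked; delta ⊥ eps | {nu, theta} holds.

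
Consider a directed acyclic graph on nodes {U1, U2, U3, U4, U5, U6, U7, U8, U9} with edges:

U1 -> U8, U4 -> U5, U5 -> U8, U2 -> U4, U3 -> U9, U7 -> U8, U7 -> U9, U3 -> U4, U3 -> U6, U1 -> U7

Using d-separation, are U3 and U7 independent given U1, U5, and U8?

We examine all 3 paths between U3 and U7:
Path 1: U3 → U4 → U5 → U8 ← U7
  U5 is a chain here and U5 is conditioned on, so the path is blocked at U5.
Path 2: U3 → U4 → U5 → U8 ← U1 → U7
  U5 is a chain here and U5 is conditioned on, so the path is blocked at U5.
Path 3: U3 → U9 ← U7
  U9 is a collider here and neither U9 nor any of its descendants is conditioned on, so the collider stays closed — the path is blocked at U9.
Since every path is blocked, d-separation holds.

Yes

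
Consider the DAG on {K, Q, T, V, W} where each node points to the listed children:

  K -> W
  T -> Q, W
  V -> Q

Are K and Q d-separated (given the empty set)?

The only undirected path from K to Q is:
Path 1: K → W ← T → Q
  W is a collider here and neither W nor any of its descendants is conditioned on, so the collider stays closed — the path is blocked at W.
Every path is blocked, so K and Q are d-separated given ∅.

Yes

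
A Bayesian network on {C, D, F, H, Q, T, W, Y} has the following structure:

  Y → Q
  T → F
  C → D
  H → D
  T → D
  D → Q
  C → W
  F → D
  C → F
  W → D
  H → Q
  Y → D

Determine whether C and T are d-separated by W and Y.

Yes

There are 6 undirected paths between C and T; checking each against the conditioning set {W, Y}:
  1. C → W → D ← F ← T — W:chain[blocks]; D:collider[blocks]; F:chain[open] ⇒ blocked
  2. C → W → D ← T — W:chain[blocks]; D:collider[blocks] ⇒ blocked
  3. C → F → D ← T — F:chain[open]; D:collider[blocks] ⇒ blocked
  4. C → F ← T — F:collider[blocks] ⇒ blocked
  5. C → D ← F ← T — D:collider[blocks]; F:chain[open] ⇒ blocked
  6. C → D ← T — D:collider[blocks] ⇒ blocked
Since every path is blocked, d-separation holds.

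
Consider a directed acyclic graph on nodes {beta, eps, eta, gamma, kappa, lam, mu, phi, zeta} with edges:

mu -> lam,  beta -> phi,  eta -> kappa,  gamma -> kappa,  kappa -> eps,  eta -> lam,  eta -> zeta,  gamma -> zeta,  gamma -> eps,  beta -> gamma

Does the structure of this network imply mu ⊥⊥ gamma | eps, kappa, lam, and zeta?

No

Enumerating the 3 paths from mu to gamma and testing each for blocking by {eps, kappa, lam, zeta}:
  1. mu → lam ← eta → zeta ← gamma — lam:collider[open]; eta:fork[open]; zeta:collider[open] ⇒ active
  2. mu → lam ← eta → kappa ← gamma — lam:collider[open]; eta:fork[open]; kappa:collider[open] ⇒ active
  3. mu → lam ← eta → kappa → eps ← gamma — lam:collider[open]; eta:fork[open]; kappa:chain[blocks]; eps:collider[open] ⇒ blocked
At least one path is unblocked, so d-separation fails.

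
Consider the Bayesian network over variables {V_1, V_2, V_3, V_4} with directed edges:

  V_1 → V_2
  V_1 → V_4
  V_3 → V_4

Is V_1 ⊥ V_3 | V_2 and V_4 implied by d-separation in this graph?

There is one path between V_1 and V_3:
  1. V_1 → V_4 ← V_3 — V_4:collider[open] ⇒ active
Since the path V_1 → V_4 ← V_3 is active, V_1 and V_3 are not d-separated given {V_2, V_4}.

No — V_1 and V_3 are not d-separated given {V_2, V_4}.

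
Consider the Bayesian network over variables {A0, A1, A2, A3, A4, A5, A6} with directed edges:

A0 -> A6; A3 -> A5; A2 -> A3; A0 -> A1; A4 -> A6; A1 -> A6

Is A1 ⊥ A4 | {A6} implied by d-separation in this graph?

There are 2 undirected paths between A1 and A4; checking each against the conditioning set {A6}:
Path 1: A1 → A6 ← A4
  A6 is a collider and A6 is conditioned on, which opens it — no node blocks this path, so it is active.
Path 2: A1 ← A0 → A6 ← A4
  A0 is a fork and A0 is not conditioned on; A6 is a collider and A6 is conditioned on, which opens it — no node blocks this path, so it is active.
Since the path A1 → A6 ← A4 is active, A1 and A4 are not d-separated given {A6}.

No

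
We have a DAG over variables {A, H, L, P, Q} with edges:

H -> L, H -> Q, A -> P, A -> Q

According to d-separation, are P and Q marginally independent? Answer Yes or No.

No

There is one path between P and Q:
Path 1: P ← A → Q
  A is a fork and A is not conditioned on — no node blocks this path, so it is active.
Because an active path exists, P and Q are not d-separated.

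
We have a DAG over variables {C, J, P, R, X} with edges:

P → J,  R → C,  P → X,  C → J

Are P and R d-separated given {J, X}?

No

The only undirected path from P to R is:
Path 1: P → J ← C ← R
  J is a collider and J is conditioned on, which opens it; C is a chain and C is not conditioned on — no node blocks this path, so it is active.
Since the path P → J ← C ← R is active, P and R are not d-separated given {J, X}.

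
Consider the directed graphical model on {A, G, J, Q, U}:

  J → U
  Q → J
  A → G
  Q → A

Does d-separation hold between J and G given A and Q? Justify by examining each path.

Only one path connects J and G:
Path 1: J ← Q → A → G
  Q is a fork here and Q is conditioned on, so the path is blocked at Q.
Since every path is blocked, d-separation holds.

Yes — J and G are d-separated given {A, Q}.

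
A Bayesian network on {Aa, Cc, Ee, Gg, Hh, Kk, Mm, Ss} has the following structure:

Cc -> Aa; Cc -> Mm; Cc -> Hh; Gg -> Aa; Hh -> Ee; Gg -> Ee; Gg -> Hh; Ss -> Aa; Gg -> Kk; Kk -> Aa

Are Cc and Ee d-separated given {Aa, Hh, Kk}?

6 paths connect Cc and Ee; each must be blocked for d-separation to hold:
  1. Cc → Hh ← Gg → Ee — Hh:collider[open]; Gg:fork[open] ⇒ active
  2. Cc → Hh → Ee — Hh:chain[blocks] ⇒ blocked
  3. Cc → Aa ← Gg → Hh → Ee — Aa:collider[open]; Gg:fork[open]; Hh:chain[blocks] ⇒ blocked
  4. Cc → Aa ← Gg → Ee — Aa:collider[open]; Gg:fork[open] ⇒ active
  5. Cc → Aa ← Kk ← Gg → Hh → Ee — Aa:collider[open]; Kk:chain[blocks]; Gg:fork[open]; Hh:chain[blocks] ⇒ blocked
  6. Cc → Aa ← Kk ← Gg → Ee — Aa:collider[open]; Kk:chain[blocks]; Gg:fork[open] ⇒ blocked
At least one path is unblocked, so d-separation fails.

No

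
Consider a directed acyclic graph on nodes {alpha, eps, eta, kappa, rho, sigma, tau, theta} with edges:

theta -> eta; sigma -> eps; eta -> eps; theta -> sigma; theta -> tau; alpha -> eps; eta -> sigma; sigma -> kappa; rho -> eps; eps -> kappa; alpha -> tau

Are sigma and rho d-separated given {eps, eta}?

No

We examine all 6 paths between sigma and rho:
Path 1: sigma → kappa ← eps ← rho
  kappa is a collider here and neither kappa nor any of its descendants is conditioned on, so the collider stays closed — the path is blocked at kappa.
Path 2: sigma → eps ← rho
  eps is a collider and eps is conditioned on, which opens it — no node blocks this path, so it is active.
Path 3: sigma ← theta → eta → eps ← rho
  eta is a chain here and eta is conditioned on, so the path is blocked at eta.
Path 4: sigma ← theta → tau ← alpha → eps ← rho
  tau is a collider here and neither tau nor any of its descendants is conditioned on, so the collider stays closed — the path is blocked at tau.
Path 5: sigma ← eta → eps ← rho
  eta is a fork here and eta is conditioned on, so the path is blocked at eta.
Path 6: sigma ← eta ← theta → tau ← alpha → eps ← rho
  eta is a chain here and eta is conditioned on, so the path is blocked at eta.
At least one path is unblocked, so d-separation fails.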